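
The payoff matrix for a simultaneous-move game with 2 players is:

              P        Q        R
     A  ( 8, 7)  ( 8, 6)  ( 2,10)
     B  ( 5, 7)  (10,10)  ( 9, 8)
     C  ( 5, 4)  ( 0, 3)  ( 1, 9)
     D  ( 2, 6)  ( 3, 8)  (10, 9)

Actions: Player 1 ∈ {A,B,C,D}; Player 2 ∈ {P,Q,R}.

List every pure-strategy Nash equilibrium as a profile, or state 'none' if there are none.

Nash profiles: (B,Q), (D,R)

(A,P): not NE [P2→R gives 10>7]
(A,Q): not NE [P1→B gives 10>8; P2→R gives 10>6]
(A,R): not NE [P1→D gives 10>2]
(B,P): not NE [P1→A gives 8>5; P2→Q gives 10>7]
(B,Q): NE
(B,R): not NE [P1→D gives 10>9; P2→Q gives 10>8]
(C,P): not NE [P1→A gives 8>5; P2→R gives 9>4]
(C,Q): not NE [P1→B gives 10>0; P2→R gives 9>3]
(C,R): not NE [P1→D gives 10>1]
(D,P): not NE [P1→A gives 8>2; P2→R gives 9>6]
(D,Q): not NE [P1→B gives 10>3; P2→R gives 9>8]
(D,R): NE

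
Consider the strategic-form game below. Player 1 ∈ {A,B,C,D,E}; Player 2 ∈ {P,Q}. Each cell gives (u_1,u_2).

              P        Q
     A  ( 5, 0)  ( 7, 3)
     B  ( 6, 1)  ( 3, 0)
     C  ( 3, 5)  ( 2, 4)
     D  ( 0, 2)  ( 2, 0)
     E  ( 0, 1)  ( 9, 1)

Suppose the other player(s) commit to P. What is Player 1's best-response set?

u_1(A vs P) = 5
u_1(B vs P) = 6
u_1(C vs P) = 3
u_1(D vs P) = 0
u_1(E vs P) = 0
max payoff 6 at {B}

P1 best: {B}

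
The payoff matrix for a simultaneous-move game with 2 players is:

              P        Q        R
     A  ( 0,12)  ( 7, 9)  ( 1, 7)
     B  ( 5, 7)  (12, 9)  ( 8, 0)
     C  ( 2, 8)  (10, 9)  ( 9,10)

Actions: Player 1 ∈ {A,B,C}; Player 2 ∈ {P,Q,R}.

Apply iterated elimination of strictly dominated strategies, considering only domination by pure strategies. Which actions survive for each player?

Survivors P1:{B,C} P2:{Q,R}

P1 drop A (B beats it: P:5>0 Q:12>7 R:8>1)
P2 drop P (Q beats it: B:9>7 C:9>8)
P1→{B,C} P2→{Q,R}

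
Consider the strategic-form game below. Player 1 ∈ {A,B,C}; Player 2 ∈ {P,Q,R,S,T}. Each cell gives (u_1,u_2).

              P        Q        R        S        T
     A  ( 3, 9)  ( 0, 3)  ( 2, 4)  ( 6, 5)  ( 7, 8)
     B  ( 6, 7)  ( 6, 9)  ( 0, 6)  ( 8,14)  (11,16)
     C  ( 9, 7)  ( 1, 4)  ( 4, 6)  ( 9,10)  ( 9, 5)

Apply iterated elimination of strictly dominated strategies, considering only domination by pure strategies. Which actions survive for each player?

P1 drop A (C beats it: P:9>3 Q:1>0 R:4>2 S:9>6 T:9>7)
P2 drop P (S beats it: B:14>7 C:10>7)
P2 drop Q (S beats it: B:14>9 C:10>4)
P2 drop R (S beats it: B:14>6 C:10>6)
P1→{B,C} P2→{S,T}

Survivors P1:{B,C} P2:{S,T}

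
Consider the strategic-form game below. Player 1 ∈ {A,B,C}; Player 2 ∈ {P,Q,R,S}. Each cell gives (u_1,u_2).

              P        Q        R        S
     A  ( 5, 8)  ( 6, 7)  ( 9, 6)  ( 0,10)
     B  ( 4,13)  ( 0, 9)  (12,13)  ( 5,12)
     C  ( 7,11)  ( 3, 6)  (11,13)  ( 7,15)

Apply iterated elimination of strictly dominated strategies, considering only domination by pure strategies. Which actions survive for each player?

Remaining: P1:{B,C} P2:{P,R,S}

P2 drop Q (P beats it: A:8>7 B:13>9 C:11>6)
P1 drop A (C beats it: P:7>5 R:11>9 S:7>0)
P1→{B,C} P2→{P,R,S}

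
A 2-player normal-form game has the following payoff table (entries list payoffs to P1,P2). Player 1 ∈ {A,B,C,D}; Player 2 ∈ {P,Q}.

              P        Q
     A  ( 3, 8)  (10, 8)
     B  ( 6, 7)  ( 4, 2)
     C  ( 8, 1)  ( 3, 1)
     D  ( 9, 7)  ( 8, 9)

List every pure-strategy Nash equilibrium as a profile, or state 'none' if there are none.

PSNE = {(A,Q)}

(A,P): not NE [P1→D gives 9>3]
(A,Q): NE
(B,P): not NE [P1→D gives 9>6]
(B,Q): not NE [P1→A gives 10>4; P2→P gives 7>2]
(C,P): not NE [P1→D gives 9>8]
(C,Q): not NE [P1→A gives 10>3]
(D,P): not NE [P2→Q gives 9>7]
(D,Q): not NE [P1→A gives 10>8]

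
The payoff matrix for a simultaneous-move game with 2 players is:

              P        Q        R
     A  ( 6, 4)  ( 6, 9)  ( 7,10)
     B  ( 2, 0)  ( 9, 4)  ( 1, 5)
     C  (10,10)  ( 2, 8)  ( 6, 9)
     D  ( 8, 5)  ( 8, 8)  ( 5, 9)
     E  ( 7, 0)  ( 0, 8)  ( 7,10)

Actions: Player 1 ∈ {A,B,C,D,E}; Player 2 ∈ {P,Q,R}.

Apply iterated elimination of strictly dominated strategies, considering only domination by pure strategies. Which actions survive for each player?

P2 drop Q (R beats it: A:10>9 B:5>4 C:9>8 D:9>8 E:10>8)
P1 drop B (A beats it: P:6>2 R:7>1)
P1 drop D (C beats it: P:10>8 R:6>5)
P1→{A,C,E} P2→{P,R}

Survivors P1:{A,C,E} P2:{P,R}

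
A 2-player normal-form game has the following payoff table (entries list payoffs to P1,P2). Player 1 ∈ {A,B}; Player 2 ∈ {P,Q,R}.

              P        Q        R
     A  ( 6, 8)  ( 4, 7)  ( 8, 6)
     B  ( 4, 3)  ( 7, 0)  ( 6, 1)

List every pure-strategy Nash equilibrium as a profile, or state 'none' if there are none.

NE set: (A,P)

(A,P): NE
(A,Q): not NE [P1→B gives 7>4; P2→P gives 8>7]
(A,R): not NE [P2→P gives 8>6]
(B,P): not NE [P1→A gives 6>4]
(B,Q): not NE [P2→P gives 3>0]
(B,R): not NE [P1→A gives 8>6; P2→P gives 3>1]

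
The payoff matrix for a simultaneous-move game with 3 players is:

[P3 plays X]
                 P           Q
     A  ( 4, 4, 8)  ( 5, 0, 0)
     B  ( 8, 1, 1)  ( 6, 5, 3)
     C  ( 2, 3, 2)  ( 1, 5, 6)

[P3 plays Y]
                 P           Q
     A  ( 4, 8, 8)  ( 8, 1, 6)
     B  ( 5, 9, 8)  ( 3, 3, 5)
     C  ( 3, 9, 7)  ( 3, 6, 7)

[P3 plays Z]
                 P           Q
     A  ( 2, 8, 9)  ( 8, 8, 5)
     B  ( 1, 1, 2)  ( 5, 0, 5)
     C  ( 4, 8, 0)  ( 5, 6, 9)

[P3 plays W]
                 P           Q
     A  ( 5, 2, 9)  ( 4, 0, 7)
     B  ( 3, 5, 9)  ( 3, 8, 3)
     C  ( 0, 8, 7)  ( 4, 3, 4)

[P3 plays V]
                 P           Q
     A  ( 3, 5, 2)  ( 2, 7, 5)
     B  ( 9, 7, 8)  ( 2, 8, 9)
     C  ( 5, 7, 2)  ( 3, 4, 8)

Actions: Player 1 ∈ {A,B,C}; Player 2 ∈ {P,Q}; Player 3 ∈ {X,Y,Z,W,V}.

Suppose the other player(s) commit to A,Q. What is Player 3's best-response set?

P3 best: {W}

u_3(X vs A,Q) = 0
u_3(Y vs A,Q) = 6
u_3(Z vs A,Q) = 5
u_3(W vs A,Q) = 7
u_3(V vs A,Q) = 5
max payoff 7 at {W}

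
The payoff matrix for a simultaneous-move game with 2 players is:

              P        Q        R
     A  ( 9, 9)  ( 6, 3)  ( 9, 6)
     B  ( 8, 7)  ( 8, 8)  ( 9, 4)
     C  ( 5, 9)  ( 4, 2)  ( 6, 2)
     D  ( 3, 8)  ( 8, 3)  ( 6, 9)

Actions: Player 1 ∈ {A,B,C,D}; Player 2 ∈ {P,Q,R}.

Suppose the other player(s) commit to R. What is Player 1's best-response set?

P1 best: {A,B}

u_1(A vs R) = 9
u_1(B vs R) = 9
u_1(C vs R) = 6
u_1(D vs R) = 6
max payoff 9 at {A,B}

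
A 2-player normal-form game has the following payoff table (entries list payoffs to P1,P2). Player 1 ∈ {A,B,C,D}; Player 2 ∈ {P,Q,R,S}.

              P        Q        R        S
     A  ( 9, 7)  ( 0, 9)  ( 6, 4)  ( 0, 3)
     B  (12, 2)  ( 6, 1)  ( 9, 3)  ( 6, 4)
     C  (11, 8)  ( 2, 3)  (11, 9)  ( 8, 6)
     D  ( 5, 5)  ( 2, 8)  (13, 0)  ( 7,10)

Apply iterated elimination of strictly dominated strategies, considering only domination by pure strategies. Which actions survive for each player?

IESDS → P1:{B,C,D} P2:{P,R,S}

P1 drop A (B beats it: P:12>9 Q:6>0 R:9>6 S:6>0)
P2 drop Q (S beats it: B:4>1 C:6>3 D:10>8)
P1→{B,C,D} P2→{P,R,S}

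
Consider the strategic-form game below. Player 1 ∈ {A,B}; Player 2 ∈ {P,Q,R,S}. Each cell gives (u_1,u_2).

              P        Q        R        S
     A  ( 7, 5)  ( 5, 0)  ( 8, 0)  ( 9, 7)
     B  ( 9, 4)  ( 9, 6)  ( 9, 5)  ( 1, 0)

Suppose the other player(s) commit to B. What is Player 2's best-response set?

u_2(P vs B) = 4
u_2(Q vs B) = 6
u_2(R vs B) = 5
u_2(S vs B) = 0
max payoff 6 at {Q}

argmax u_2 = {Q}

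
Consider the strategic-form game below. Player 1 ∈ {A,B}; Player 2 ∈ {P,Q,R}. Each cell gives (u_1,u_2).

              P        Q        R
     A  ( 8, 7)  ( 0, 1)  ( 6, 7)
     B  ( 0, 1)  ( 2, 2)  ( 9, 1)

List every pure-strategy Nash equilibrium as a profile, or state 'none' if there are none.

(A,P): NE
(A,Q): not NE [P1→B gives 2>0; P2→R gives 7>1]
(A,R): not NE [P1→B gives 9>6]
(B,P): not NE [P1→A gives 8>0; P2→Q gives 2>1]
(B,Q): NE
(B,R): not NE [P2→Q gives 2>1]

Nash profiles: (A,P), (B,Q)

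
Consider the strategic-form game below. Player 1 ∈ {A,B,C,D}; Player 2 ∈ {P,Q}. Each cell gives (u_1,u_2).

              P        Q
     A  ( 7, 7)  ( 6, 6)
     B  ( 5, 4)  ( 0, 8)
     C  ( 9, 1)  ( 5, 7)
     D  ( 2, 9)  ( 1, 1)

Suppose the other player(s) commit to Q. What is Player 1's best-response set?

argmax u_1 = {A}

u_1(A vs Q) = 6
u_1(B vs Q) = 0
u_1(C vs Q) = 5
u_1(D vs Q) = 1
max payoff 6 at {A}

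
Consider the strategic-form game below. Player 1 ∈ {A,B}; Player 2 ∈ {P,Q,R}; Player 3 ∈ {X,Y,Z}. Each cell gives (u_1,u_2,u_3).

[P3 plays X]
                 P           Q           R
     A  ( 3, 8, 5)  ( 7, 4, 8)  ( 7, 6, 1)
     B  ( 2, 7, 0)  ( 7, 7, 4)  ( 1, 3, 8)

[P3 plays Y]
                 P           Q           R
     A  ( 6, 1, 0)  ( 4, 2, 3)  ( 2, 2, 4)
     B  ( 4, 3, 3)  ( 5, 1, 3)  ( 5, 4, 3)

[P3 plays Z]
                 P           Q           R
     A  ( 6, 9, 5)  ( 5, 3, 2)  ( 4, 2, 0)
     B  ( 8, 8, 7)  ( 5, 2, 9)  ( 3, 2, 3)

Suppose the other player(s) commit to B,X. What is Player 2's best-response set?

u_2(P vs B,X) = 7
u_2(Q vs B,X) = 7
u_2(R vs B,X) = 3
max payoff 7 at {P,Q}

P2 best: {P,Q}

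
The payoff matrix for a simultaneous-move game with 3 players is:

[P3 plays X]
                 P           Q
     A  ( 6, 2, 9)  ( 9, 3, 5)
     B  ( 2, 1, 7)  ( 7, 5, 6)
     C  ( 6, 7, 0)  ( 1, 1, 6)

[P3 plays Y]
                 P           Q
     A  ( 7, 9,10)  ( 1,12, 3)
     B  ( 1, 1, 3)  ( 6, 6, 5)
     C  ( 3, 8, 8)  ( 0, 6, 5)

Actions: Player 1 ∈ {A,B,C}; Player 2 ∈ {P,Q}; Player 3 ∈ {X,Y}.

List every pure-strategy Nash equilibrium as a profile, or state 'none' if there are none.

(A,P,X): not NE [P2→Q gives 3>2; P3→Y gives 10>9]
(A,P,Y): not NE [P2→Q gives 12>9]
(A,Q,X): NE
(A,Q,Y): not NE [P1→B gives 6>1; P3→X gives 5>3]
(B,P,X): not NE [P1→C gives 6>2; P2→Q gives 5>1]
(B,P,Y): not NE [P1→A gives 7>1; P2→Q gives 6>1; P3→X gives 7>3]
(B,Q,X): not NE [P1→A gives 9>7]
(B,Q,Y): not NE [P3→X gives 6>5]
(C,P,X): not NE [P3→Y gives 8>0]
(C,P,Y): not NE [P1→A gives 7>3]
(C,Q,X): not NE [P1→A gives 9>1; P2→P gives 7>1]
(C,Q,Y): not NE [P1→B gives 6>0; P2→P gives 8>6; P3→X gives 6>5]

NE set: (A,Q,X)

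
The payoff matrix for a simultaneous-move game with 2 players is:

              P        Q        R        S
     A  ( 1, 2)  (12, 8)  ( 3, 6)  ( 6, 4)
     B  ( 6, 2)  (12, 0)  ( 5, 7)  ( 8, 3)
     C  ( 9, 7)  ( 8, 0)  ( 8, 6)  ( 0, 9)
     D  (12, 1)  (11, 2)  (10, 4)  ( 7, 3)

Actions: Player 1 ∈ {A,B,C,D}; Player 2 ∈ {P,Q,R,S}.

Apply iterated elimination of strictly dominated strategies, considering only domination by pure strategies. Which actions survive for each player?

IESDS → P1:{A,B,D} P2:{Q,R}

P1 drop C (D beats it: P:12>9 Q:11>8 R:10>8 S:7>0)
P2 drop P (R beats it: A:6>2 B:7>2 D:4>1)
P2 drop S (R beats it: A:6>4 B:7>3 D:4>3)
P1→{A,B,D} P2→{Q,R}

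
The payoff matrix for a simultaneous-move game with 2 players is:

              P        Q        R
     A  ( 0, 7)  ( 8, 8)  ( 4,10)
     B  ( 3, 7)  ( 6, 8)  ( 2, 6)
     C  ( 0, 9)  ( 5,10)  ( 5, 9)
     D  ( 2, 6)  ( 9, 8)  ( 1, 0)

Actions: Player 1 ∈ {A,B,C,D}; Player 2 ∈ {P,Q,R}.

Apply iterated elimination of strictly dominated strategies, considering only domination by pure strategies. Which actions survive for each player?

P2 drop P (Q beats it: A:8>7 B:8>7 C:10>9 D:8>6)
P1 drop B (A beats it: Q:8>6 R:4>2)
P1→{A,C,D} P2→{Q,R}

Remaining: P1:{A,C,D} P2:{Q,R}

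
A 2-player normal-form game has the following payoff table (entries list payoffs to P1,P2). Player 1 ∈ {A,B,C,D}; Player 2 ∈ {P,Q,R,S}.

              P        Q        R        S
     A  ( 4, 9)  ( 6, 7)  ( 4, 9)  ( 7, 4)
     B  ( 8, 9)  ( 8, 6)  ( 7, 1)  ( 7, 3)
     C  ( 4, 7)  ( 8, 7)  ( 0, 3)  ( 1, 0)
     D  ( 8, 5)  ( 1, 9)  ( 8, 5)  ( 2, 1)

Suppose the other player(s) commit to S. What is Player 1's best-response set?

P1 best: {A,B}

u_1(A vs S) = 7
u_1(B vs S) = 7
u_1(C vs S) = 1
u_1(D vs S) = 2
max payoff 7 at {A,B}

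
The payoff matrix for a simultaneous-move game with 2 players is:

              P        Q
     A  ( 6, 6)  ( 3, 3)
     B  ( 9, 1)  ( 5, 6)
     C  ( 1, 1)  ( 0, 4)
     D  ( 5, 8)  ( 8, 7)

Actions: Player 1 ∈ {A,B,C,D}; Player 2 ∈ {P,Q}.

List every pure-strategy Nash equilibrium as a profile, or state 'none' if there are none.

(A,P): not NE [P1→B gives 9>6]
(A,Q): not NE [P1→D gives 8>3; P2→P gives 6>3]
(B,P): not NE [P2→Q gives 6>1]
(B,Q): not NE [P1→D gives 8>5]
(C,P): not NE [P1→B gives 9>1; P2→Q gives 4>1]
(C,Q): not NE [P1→D gives 8>0]
(D,P): not NE [P1→B gives 9>5]
(D,Q): not NE [P2→P gives 8>7]

Equilibria: none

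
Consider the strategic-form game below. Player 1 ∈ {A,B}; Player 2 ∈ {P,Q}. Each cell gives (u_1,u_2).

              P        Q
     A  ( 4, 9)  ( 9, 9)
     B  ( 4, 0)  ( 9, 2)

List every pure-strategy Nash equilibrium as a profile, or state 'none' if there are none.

NE set: (A,P), (A,Q), (B,Q)

(A,P): NE
(A,Q): NE
(B,P): not NE [P2→Q gives 2>0]
(B,Q): NE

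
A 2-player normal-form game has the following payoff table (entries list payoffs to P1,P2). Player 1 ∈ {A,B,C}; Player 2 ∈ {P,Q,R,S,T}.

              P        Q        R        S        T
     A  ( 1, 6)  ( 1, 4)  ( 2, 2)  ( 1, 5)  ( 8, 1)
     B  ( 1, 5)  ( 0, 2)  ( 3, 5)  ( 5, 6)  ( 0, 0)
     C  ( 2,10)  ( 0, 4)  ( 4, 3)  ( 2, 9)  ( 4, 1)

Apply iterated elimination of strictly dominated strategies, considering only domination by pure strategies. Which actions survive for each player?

P2 drop Q (P beats it: A:6>4 B:5>2 C:10>4)
P2 drop R (S beats it: A:5>2 B:6>5 C:9>3)
P2 drop T (P beats it: A:6>1 B:5>0 C:10>1)
P1 drop A (C beats it: P:2>1 S:2>1)
P1→{B,C} P2→{P,S}

Survivors P1:{B,C} P2:{P,S}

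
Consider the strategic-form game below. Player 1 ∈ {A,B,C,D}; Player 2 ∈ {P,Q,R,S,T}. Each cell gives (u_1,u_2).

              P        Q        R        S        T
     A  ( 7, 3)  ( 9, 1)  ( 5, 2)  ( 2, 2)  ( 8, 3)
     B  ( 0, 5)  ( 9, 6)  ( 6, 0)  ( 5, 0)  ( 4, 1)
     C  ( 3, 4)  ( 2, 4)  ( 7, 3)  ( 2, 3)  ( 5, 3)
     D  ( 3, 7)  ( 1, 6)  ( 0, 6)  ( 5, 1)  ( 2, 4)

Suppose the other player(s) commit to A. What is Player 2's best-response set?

BR_2 = {P,T}

u_2(P vs A) = 3
u_2(Q vs A) = 1
u_2(R vs A) = 2
u_2(S vs A) = 2
u_2(T vs A) = 3
max payoff 3 at {P,T}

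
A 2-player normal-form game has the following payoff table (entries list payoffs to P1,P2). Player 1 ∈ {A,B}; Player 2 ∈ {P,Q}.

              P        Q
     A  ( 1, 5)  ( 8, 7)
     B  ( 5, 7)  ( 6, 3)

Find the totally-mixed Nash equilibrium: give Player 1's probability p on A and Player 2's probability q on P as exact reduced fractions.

p=2/3, q=1/3

P1 indiff ⇒ q·1+(1-q)·8 = q·5+(1-q)·6 ⇒ q(-4) = (1-q)(-2) ⇒ q = 1/3
P2 indiff ⇒ p·5+(1-p)·7 = p·7+(1-p)·3 ⇒ p(-2) = (1-p)(-4) ⇒ p = 2/3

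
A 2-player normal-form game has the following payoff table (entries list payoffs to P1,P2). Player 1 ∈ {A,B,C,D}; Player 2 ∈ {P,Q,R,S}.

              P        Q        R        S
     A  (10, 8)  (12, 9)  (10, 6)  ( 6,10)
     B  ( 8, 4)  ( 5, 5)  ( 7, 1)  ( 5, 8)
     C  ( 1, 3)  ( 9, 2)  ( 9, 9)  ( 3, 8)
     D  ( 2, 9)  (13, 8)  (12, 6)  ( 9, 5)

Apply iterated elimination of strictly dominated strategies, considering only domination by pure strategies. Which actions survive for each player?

IESDS → P1:{A,D} P2:{P,Q,S}

P1 drop B (A beats it: P:10>8 Q:12>5 R:10>7 S:6>5)
P1 drop C (A beats it: P:10>1 Q:12>9 R:10>9 S:6>3)
P2 drop R (P beats it: A:8>6 D:9>6)
P1→{A,D} P2→{P,Q,S}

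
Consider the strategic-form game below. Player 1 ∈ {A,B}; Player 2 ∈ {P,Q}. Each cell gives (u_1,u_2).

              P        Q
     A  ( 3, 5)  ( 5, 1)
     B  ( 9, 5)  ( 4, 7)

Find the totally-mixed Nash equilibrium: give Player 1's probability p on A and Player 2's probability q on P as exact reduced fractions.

P1 indiff ⇒ q·3+(1-q)·5 = q·9+(1-q)·4 ⇒ q(-6) = (1-q)(-1) ⇒ q = 1/7
P2 indiff ⇒ p·5+(1-p)·5 = p·1+(1-p)·7 ⇒ p(4) = (1-p)(2) ⇒ p = 1/3

P1 mixes 1/3 on A; P2 mixes 1/7 on P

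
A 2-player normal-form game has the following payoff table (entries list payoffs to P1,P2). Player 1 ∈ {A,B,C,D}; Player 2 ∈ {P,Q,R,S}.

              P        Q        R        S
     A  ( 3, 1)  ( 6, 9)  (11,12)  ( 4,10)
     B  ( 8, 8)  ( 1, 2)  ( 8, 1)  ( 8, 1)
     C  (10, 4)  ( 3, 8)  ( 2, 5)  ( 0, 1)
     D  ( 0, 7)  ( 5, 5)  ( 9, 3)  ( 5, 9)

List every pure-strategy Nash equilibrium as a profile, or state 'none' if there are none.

(A,P): not NE [P1→C gives 10>3; P2→R gives 12>1]
(A,Q): not NE [P2→R gives 12>9]
(A,R): NE
(A,S): not NE [P1→B gives 8>4; P2→R gives 12>10]
(B,P): not NE [P1→C gives 10>8]
(B,Q): not NE [P1→A gives 6>1; P2→P gives 8>2]
(B,R): not NE [P1→A gives 11>8; P2→P gives 8>1]
(B,S): not NE [P2→P gives 8>1]
(C,P): not NE [P2→Q gives 8>4]
(C,Q): not NE [P1→A gives 6>3]
(C,R): not NE [P1→A gives 11>2; P2→Q gives 8>5]
(C,S): not NE [P1→B gives 8>0; P2→Q gives 8>1]
(D,P): not NE [P1→C gives 10>0; P2→S gives 9>7]
(D,Q): not NE [P1→A gives 6>5; P2→S gives 9>5]
(D,R): not NE [P1→A gives 11>9; P2→S gives 9>3]
(D,S): not NE [P1→B gives 8>5]

PSNE = {(A,R)}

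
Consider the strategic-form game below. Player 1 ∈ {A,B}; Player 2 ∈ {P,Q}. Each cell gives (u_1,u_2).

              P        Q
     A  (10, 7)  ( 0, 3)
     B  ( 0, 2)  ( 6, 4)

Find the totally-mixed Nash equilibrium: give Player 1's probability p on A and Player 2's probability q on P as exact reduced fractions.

P1 mixes 1/3 on A; P2 mixes 3/8 on P

P1 indiff ⇒ q·10+(1-q)·0 = q·0+(1-q)·6 ⇒ q(10) = (1-q)(6) ⇒ q = 3/8
P2 indiff ⇒ p·7+(1-p)·2 = p·3+(1-p)·4 ⇒ p(4) = (1-p)(2) ⇒ p = 1/3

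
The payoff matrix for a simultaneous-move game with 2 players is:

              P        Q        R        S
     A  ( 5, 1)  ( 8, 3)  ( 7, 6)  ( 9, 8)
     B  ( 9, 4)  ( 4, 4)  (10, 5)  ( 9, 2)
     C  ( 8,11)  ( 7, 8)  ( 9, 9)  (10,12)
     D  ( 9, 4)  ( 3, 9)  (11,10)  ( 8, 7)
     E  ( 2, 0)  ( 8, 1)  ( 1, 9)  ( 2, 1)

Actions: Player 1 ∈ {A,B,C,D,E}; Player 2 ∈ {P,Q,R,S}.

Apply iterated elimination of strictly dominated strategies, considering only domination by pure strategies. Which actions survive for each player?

IESDS → P1:{B,C,D} P2:{P,R,S}

P2 drop Q (R beats it: A:6>3 B:5>4 C:9>8 D:10>9 E:9>1)
P1 drop A (C beats it: P:8>5 R:9>7 S:10>9)
P1 drop E (B beats it: P:9>2 R:10>1 S:9>2)
P1→{B,C,D} P2→{P,R,S}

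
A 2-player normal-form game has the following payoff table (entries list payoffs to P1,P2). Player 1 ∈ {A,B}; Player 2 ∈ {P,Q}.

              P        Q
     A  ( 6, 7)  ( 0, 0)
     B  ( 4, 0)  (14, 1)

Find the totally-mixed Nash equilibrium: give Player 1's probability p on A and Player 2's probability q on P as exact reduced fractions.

(p,q) = (1/8, 7/8)

P1 indiff ⇒ q·6+(1-q)·0 = q·4+(1-q)·14 ⇒ q(2) = (1-q)(14) ⇒ q = 7/8
P2 indiff ⇒ p·7+(1-p)·0 = p·0+(1-p)·1 ⇒ p(7) = (1-p)(1) ⇒ p = 1/8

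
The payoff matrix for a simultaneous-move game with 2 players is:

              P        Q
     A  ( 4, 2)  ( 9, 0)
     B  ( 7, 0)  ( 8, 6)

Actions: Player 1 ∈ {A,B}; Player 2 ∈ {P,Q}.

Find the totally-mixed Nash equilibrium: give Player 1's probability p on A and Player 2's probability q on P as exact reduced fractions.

P1 indiff ⇒ q·4+(1-q)·9 = q·7+(1-q)·8 ⇒ q(-3) = (1-q)(-1) ⇒ q = 1/4
P2 indiff ⇒ p·2+(1-p)·0 = p·0+(1-p)·6 ⇒ p(2) = (1-p)(6) ⇒ p = 3/4

(p,q) = (3/4, 1/4)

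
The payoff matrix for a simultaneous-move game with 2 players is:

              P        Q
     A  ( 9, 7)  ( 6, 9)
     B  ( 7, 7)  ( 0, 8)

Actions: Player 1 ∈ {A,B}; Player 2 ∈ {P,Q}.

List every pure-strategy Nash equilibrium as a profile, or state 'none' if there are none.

(A,P): not NE [P2→Q gives 9>7]
(A,Q): NE
(B,P): not NE [P1→A gives 9>7; P2→Q gives 8>7]
(B,Q): not NE [P1→A gives 6>0]

NE set: (A,Q)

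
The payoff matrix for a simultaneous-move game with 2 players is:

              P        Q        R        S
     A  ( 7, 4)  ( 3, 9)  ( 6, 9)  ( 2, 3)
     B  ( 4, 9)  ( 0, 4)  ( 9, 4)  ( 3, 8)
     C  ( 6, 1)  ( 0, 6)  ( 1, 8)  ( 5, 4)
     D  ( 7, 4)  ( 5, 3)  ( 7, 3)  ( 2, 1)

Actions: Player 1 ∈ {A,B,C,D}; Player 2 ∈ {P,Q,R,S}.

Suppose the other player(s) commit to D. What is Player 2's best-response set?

u_2(P vs D) = 4
u_2(Q vs D) = 3
u_2(R vs D) = 3
u_2(S vs D) = 1
max payoff 4 at {P}

argmax u_2 = {P}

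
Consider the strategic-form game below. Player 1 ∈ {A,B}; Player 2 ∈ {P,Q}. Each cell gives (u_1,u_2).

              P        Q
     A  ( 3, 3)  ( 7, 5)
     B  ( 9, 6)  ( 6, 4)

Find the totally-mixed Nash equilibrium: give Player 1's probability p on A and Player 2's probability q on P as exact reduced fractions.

P1 mixes 1/2 on A; P2 mixes 1/7 on P

P1 indiff ⇒ q·3+(1-q)·7 = q·9+(1-q)·6 ⇒ q(-6) = (1-q)(-1) ⇒ q = 1/7
P2 indiff ⇒ p·3+(1-p)·6 = p·5+(1-p)·4 ⇒ p(-2) = (1-p)(-2) ⇒ p = 1/2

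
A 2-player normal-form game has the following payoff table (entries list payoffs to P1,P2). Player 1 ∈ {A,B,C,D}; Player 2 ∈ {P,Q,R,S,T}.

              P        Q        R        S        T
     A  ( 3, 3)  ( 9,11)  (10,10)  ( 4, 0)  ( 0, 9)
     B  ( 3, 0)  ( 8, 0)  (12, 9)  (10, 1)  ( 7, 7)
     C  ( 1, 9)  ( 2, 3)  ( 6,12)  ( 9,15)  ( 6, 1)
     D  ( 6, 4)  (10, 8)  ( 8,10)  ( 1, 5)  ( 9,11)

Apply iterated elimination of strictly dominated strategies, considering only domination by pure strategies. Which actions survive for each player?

P1 drop C (B beats it: P:3>1 Q:8>2 R:12>6 S:10>9 T:7>6)
P2 drop P (R beats it: A:10>3 B:9>0 D:10>4)
P2 drop S (R beats it: A:10>0 B:9>1 D:10>5)
P1→{A,B,D} P2→{Q,R,T}

Survivors P1:{A,B,D} P2:{Q,R,T}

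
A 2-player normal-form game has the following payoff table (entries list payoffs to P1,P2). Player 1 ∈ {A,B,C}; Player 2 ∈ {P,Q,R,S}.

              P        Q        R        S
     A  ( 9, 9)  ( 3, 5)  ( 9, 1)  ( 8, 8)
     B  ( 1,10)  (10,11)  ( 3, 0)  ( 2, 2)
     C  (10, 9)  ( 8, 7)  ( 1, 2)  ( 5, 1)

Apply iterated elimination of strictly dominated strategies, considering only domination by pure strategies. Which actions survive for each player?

P2 drop R (P beats it: A:9>1 B:10>0 C:9>2)
P2 drop S (P beats it: A:9>8 B:10>2 C:9>1)
P1 drop A (C beats it: P:10>9 Q:8>3)
P1→{B,C} P2→{P,Q}

Survivors P1:{B,C} P2:{P,Q}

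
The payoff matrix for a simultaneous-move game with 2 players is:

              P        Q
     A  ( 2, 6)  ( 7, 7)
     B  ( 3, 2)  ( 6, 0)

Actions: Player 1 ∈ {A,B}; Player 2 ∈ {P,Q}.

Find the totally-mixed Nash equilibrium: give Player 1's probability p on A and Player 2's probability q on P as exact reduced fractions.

(p,q) = (2/3, 1/2)

P1 indiff ⇒ q·2+(1-q)·7 = q·3+(1-q)·6 ⇒ q(-1) = (1-q)(-1) ⇒ q = 1/2
P2 indiff ⇒ p·6+(1-p)·2 = p·7+(1-p)·0 ⇒ p(-1) = (1-p)(-2) ⇒ p = 2/3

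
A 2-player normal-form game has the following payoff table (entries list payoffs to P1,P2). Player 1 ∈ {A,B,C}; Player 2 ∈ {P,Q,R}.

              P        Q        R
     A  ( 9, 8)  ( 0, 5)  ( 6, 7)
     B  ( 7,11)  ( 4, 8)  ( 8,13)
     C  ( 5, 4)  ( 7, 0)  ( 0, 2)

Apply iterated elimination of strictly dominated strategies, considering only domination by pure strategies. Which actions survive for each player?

Survivors P1:{A,B} P2:{P,R}

P2 drop Q (P beats it: A:8>5 B:11>8 C:4>0)
P1 drop C (A beats it: P:9>5 R:6>0)
P1→{A,B} P2→{P,R}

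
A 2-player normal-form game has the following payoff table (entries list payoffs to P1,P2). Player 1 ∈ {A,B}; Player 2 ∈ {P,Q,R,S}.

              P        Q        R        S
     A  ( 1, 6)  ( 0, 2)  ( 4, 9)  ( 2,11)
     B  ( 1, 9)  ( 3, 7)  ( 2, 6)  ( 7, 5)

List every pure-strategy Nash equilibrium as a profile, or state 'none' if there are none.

(A,P): not NE [P2→S gives 11>6]
(A,Q): not NE [P1→B gives 3>0; P2→S gives 11>2]
(A,R): not NE [P2→S gives 11>9]
(A,S): not NE [P1→B gives 7>2]
(B,P): NE
(B,Q): not NE [P2→P gives 9>7]
(B,R): not NE [P1→A gives 4>2; P2→P gives 9>6]
(B,S): not NE [P2→P gives 9>5]

NE set: (B,P)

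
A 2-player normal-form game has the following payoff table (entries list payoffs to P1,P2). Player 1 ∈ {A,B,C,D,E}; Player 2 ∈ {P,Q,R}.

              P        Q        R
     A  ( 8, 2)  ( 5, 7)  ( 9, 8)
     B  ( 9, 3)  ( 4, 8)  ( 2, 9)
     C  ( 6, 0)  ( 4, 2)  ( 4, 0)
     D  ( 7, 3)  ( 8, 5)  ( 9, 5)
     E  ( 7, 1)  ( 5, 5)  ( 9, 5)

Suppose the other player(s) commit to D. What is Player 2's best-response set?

u_2(P vs D) = 3
u_2(Q vs D) = 5
u_2(R vs D) = 5
max payoff 5 at {Q,R}

P2 best: {Q,R}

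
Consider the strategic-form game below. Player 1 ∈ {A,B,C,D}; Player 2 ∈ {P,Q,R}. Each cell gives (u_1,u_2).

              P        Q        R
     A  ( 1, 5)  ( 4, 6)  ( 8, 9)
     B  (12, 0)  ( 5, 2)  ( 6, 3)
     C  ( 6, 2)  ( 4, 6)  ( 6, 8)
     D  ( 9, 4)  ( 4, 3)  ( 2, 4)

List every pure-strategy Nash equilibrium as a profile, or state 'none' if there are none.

Nash profiles: (A,R)

(A,P): not NE [P1→B gives 12>1; P2→R gives 9>5]
(A,Q): not NE [P1→B gives 5>4; P2→R gives 9>6]
(A,R): NE
(B,P): not NE [P2→R gives 3>0]
(B,Q): not NE [P2→R gives 3>2]
(B,R): not NE [P1→A gives 8>6]
(C,P): not NE [P1→B gives 12>6; P2→R gives 8>2]
(C,Q): not NE [P1→B gives 5>4; P2→R gives 8>6]
(C,R): not NE [P1→A gives 8>6]
(D,P): not NE [P1→B gives 12>9]
(D,Q): not NE [P1→B gives 5>4; P2→R gives 4>3]
(D,R): not NE [P1→A gives 8>2]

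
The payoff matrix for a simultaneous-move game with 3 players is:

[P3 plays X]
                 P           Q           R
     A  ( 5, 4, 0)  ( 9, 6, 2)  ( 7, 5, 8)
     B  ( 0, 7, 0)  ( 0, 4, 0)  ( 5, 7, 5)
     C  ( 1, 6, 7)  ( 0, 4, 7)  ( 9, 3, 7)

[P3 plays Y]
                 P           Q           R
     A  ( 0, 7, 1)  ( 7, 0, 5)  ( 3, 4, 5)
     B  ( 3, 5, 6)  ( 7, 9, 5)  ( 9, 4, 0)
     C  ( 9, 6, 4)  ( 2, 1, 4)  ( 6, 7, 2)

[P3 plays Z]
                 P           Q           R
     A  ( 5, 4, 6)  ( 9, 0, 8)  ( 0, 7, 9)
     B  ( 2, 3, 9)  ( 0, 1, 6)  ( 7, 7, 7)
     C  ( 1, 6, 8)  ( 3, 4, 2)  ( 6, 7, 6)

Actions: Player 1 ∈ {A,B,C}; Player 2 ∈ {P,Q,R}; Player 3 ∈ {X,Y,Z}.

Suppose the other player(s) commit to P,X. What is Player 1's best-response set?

u_1(A vs P,X) = 5
u_1(B vs P,X) = 0
u_1(C vs P,X) = 1
max payoff 5 at {A}

P1 best: {A}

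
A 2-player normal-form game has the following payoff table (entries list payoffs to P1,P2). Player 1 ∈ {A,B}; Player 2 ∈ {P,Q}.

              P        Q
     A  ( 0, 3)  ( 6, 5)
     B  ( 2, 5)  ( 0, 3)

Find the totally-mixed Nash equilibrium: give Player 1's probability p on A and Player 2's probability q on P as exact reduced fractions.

(p,q) = (1/2, 3/4)

P1 indiff ⇒ q·0+(1-q)·6 = q·2+(1-q)·0 ⇒ q(-2) = (1-q)(-6) ⇒ q = 3/4
P2 indiff ⇒ p·3+(1-p)·5 = p·5+(1-p)·3 ⇒ p(-2) = (1-p)(-2) ⇒ p = 1/2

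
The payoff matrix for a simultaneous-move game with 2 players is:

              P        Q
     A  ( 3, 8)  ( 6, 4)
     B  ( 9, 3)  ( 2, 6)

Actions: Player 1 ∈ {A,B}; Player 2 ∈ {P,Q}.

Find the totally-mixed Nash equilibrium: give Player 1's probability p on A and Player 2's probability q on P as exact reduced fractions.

P1 indiff ⇒ q·3+(1-q)·6 = q·9+(1-q)·2 ⇒ q(-6) = (1-q)(-4) ⇒ q = 2/5
P2 indiff ⇒ p·8+(1-p)·3 = p·4+(1-p)·6 ⇒ p(4) = (1-p)(3) ⇒ p = 3/7

(p,q) = (3/7, 2/5)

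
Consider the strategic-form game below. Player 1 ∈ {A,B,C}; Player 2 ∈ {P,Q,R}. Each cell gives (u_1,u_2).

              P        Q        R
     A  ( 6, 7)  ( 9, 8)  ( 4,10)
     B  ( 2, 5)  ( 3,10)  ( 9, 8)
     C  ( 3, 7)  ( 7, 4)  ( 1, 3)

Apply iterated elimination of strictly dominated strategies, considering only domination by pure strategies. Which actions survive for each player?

Survivors P1:{A,B} P2:{Q,R}

P1 drop C (A beats it: P:6>3 Q:9>7 R:4>1)
P2 drop P (Q beats it: A:8>7 B:10>5)
P1→{A,B} P2→{Q,R}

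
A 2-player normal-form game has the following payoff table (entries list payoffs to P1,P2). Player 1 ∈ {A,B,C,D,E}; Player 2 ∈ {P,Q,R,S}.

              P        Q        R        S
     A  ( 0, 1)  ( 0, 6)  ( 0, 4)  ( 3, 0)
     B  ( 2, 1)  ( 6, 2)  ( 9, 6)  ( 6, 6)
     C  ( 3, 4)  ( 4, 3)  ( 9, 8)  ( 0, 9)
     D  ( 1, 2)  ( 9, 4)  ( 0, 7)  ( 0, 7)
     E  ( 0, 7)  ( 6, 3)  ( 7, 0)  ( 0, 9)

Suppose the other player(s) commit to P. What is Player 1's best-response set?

BR_1 = {C}

u_1(A vs P) = 0
u_1(B vs P) = 2
u_1(C vs P) = 3
u_1(D vs P) = 1
u_1(E vs P) = 0
max payoff 3 at {C}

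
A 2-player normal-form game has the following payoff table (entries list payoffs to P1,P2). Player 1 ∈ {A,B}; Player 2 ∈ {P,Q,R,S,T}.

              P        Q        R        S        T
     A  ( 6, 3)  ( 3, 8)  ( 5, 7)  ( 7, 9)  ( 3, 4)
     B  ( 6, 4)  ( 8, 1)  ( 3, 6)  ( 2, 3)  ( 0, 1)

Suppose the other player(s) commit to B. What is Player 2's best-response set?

u_2(P vs B) = 4
u_2(Q vs B) = 1
u_2(R vs B) = 6
u_2(S vs B) = 3
u_2(T vs B) = 1
max payoff 6 at {R}

P2 best: {R}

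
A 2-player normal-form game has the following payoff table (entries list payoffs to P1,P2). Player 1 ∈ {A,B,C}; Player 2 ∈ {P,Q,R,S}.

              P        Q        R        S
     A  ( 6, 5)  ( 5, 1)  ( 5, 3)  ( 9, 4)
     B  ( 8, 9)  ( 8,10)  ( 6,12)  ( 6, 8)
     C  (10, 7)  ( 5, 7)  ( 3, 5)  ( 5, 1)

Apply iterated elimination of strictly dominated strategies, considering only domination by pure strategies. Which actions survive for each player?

P2 drop S (P beats it: A:5>4 B:9>8 C:7>1)
P1 drop A (B beats it: P:8>6 Q:8>5 R:6>5)
P1→{B,C} P2→{P,Q,R}

Remaining: P1:{B,C} P2:{P,Q,R}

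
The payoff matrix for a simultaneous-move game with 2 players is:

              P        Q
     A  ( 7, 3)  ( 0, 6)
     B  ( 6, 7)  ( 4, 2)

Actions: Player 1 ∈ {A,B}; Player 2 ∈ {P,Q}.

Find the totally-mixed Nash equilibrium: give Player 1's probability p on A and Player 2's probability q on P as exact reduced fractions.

P1 mixes 5/8 on A; P2 mixes 4/5 on P

P1 indiff ⇒ q·7+(1-q)·0 = q·6+(1-q)·4 ⇒ q(1) = (1-q)(4) ⇒ q = 4/5
P2 indiff ⇒ p·3+(1-p)·7 = p·6+(1-p)·2 ⇒ p(-3) = (1-p)(-5) ⇒ p = 5/8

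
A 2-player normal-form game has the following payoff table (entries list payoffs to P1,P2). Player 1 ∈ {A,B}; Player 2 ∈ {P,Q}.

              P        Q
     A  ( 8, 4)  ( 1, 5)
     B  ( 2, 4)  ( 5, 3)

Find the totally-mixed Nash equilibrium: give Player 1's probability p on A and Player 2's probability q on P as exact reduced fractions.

P1 indiff ⇒ q·8+(1-q)·1 = q·2+(1-q)·5 ⇒ q(6) = (1-q)(4) ⇒ q = 2/5
P2 indiff ⇒ p·4+(1-p)·4 = p·5+(1-p)·3 ⇒ p(-1) = (1-p)(-1) ⇒ p = 1/2

p=1/2, q=2/5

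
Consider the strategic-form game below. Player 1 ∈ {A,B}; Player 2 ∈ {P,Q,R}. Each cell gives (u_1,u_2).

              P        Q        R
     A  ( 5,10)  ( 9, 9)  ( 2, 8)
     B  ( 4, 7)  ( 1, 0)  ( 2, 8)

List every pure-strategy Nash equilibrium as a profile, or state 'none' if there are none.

(A,P): NE
(A,Q): not NE [P2→P gives 10>9]
(A,R): not NE [P2→P gives 10>8]
(B,P): not NE [P1→A gives 5>4; P2→R gives 8>7]
(B,Q): not NE [P1→A gives 9>1; P2→R gives 8>0]
(B,R): NE

Nash profiles: (A,P), (B,R)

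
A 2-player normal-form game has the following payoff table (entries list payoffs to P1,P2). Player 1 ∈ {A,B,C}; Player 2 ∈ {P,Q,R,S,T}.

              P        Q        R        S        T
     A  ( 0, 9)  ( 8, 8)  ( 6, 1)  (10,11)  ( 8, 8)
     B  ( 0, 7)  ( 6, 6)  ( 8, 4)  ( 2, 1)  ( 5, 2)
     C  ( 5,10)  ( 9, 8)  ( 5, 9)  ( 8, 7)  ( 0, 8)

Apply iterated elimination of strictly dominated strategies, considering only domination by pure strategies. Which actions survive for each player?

IESDS → P1:{A,C} P2:{P,S}

P2 drop Q (P beats it: A:9>8 B:7>6 C:10>8)
P2 drop R (P beats it: A:9>1 B:7>4 C:10>9)
P2 drop T (P beats it: A:9>8 B:7>2 C:10>8)
P1 drop B (C beats it: P:5>0 S:8>2)
P1→{A,C} P2→{P,S}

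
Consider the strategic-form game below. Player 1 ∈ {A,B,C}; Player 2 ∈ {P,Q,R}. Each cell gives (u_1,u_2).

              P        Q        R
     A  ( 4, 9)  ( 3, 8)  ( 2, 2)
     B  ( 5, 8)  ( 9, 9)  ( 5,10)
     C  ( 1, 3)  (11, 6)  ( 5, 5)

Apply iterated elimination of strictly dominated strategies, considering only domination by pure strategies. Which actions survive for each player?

IESDS → P1:{B,C} P2:{Q,R}

P1 drop A (B beats it: P:5>4 Q:9>3 R:5>2)
P2 drop P (Q beats it: B:9>8 C:6>3)
P1→{B,C} P2→{Q,R}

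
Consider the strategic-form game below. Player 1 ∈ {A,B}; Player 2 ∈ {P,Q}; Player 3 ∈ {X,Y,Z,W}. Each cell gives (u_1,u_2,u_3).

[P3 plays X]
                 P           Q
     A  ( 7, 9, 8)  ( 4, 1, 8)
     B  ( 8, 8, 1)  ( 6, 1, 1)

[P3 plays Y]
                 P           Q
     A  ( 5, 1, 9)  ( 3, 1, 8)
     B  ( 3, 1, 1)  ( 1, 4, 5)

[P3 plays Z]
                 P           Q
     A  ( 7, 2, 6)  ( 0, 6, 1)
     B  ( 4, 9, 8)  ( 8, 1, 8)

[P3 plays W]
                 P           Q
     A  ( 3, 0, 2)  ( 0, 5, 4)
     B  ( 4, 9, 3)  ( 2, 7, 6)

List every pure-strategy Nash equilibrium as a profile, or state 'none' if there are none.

(A,P,X): not NE [P1→B gives 8>7; P3→Y gives 9>8]
(A,P,Y): NE
(A,P,Z): not NE [P2→Q gives 6>2; P3→Y gives 9>6]
(A,P,W): not NE [P1→B gives 4>3; P2→Q gives 5>0; P3→Y gives 9>2]
(A,Q,X): not NE [P1→B gives 6>4; P2→P gives 9>1]
(A,Q,Y): NE
(A,Q,Z): not NE [P1→B gives 8>0; P3→Y gives 8>1]
(A,Q,W): not NE [P1→B gives 2>0; P3→Y gives 8>4]
(B,P,X): not NE [P3→Z gives 8>1]
(B,P,Y): not NE [P1→A gives 5>3; P2→Q gives 4>1; P3→Z gives 8>1]
(B,P,Z): not NE [P1→A gives 7>4]
(B,P,W): not NE [P3→Z gives 8>3]
(B,Q,X): not NE [P2→P gives 8>1; P3→Z gives 8>1]
(B,Q,Y): not NE [P1→A gives 3>1; P3→Z gives 8>5]
(B,Q,Z): not NE [P2→P gives 9>1]
(B,Q,W): not NE [P2→P gives 9>7; P3→Z gives 8>6]

Nash profiles: (A,P,Y), (A,Q,Y)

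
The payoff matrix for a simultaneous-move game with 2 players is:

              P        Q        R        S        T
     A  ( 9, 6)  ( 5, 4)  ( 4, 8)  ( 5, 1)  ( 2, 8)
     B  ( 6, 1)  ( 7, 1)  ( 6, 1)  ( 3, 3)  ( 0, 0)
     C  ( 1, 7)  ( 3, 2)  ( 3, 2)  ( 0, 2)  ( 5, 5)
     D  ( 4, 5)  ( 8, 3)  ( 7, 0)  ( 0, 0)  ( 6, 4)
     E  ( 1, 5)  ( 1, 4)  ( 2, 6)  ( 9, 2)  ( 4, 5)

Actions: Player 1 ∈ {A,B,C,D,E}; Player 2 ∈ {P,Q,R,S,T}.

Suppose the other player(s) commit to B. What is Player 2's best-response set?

argmax u_2 = {S}

u_2(P vs B) = 1
u_2(Q vs B) = 1
u_2(R vs B) = 1
u_2(S vs B) = 3
u_2(T vs B) = 0
max payoff 3 at {S}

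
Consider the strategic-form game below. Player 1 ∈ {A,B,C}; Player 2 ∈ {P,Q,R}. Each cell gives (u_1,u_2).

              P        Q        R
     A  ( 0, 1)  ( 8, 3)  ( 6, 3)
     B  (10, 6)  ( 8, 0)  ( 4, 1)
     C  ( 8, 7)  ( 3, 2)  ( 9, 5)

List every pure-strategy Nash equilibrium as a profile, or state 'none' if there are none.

(A,P): not NE [P1→B gives 10>0; P2→R gives 3>1]
(A,Q): NE
(A,R): not NE [P1→C gives 9>6]
(B,P): NE
(B,Q): not NE [P2→P gives 6>0]
(B,R): not NE [P1→C gives 9>4; P2→P gives 6>1]
(C,P): not NE [P1→B gives 10>8]
(C,Q): not NE [P1→B gives 8>3; P2→P gives 7>2]
(C,R): not NE [P2→P gives 7>5]

PSNE = {(A,Q), (B,P)}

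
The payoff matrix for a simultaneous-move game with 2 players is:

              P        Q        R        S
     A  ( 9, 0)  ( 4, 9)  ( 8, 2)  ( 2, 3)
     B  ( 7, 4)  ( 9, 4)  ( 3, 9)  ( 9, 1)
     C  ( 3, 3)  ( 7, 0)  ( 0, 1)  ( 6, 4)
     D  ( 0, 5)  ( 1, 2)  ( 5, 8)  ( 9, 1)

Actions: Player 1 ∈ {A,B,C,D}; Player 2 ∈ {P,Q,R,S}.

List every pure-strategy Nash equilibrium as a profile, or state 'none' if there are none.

Equilibria: none

(A,P): not NE [P2→Q gives 9>0]
(A,Q): not NE [P1→B gives 9>4]
(A,R): not NE [P2→Q gives 9>2]
(A,S): not NE [P1→D gives 9>2; P2→Q gives 9>3]
(B,P): not NE [P1→A gives 9>7; P2→R gives 9>4]
(B,Q): not NE [P2→R gives 9>4]
(B,R): not NE [P1→A gives 8>3]
(B,S): not NE [P2→R gives 9>1]
(C,P): not NE [P1→A gives 9>3; P2→S gives 4>3]
(C,Q): not NE [P1→B gives 9>7; P2→S gives 4>0]
(C,R): not NE [P1→A gives 8>0; P2→S gives 4>1]
(C,S): not NE [P1→D gives 9>6]
(D,P): not NE [P1→A gives 9>0; P2→R gives 8>5]
(D,Q): not NE [P1→B gives 9>1; P2→R gives 8>2]
(D,R): not NE [P1→A gives 8>5]
(D,S): not NE [P2→R gives 8>1]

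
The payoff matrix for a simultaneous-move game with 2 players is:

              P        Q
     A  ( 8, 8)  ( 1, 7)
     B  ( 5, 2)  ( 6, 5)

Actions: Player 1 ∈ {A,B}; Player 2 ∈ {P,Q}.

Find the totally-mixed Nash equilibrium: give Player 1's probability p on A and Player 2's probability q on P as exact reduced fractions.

P1 mixes 3/4 on A; P2 mixes 5/8 on P

P1 indiff ⇒ q·8+(1-q)·1 = q·5+(1-q)·6 ⇒ q(3) = (1-q)(5) ⇒ q = 5/8
P2 indiff ⇒ p·8+(1-p)·2 = p·7+(1-p)·5 ⇒ p(1) = (1-p)(3) ⇒ p = 3/4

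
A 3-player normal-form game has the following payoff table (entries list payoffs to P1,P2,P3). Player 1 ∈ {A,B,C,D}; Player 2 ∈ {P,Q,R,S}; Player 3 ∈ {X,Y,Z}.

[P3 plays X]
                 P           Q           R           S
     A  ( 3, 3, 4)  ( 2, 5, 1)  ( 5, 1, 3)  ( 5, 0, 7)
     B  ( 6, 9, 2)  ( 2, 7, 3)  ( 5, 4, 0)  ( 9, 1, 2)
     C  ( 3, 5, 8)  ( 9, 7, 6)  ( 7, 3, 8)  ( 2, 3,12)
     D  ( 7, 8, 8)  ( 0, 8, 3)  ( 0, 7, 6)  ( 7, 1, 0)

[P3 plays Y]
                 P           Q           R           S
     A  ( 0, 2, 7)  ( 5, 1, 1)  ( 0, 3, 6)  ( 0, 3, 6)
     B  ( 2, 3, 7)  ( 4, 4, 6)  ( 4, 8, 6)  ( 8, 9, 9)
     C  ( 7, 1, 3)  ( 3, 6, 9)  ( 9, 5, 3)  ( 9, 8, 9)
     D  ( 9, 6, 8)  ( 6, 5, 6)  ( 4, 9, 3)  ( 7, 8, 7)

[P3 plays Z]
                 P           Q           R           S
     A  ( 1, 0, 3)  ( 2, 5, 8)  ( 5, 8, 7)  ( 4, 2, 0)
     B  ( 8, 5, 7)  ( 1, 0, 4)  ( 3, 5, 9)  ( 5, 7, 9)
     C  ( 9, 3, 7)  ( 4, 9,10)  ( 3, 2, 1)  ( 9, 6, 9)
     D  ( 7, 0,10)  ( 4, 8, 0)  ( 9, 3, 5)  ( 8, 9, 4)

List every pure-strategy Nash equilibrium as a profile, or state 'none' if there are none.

(A,P,X): not NE [P1→D gives 7>3; P2→Q gives 5>3; P3→Y gives 7>4]
(A,P,Y): not NE [P1→D gives 9>0; P2→S gives 3>2]
(A,P,Z): not NE [P1→C gives 9>1; P2→R gives 8>0; P3→Y gives 7>3]
(A,Q,X): not NE [P1→C gives 9>2; P3→Z gives 8>1]
(A,Q,Y): not NE [P1→D gives 6>5; P2→S gives 3>1; P3→Z gives 8>1]
(A,Q,Z): not NE [P1→D gives 4>2; P2→R gives 8>5]
(A,R,X): not NE [P1→C gives 7>5; P2→Q gives 5>1; P3→Z gives 7>3]
(A,R,Y): not NE [P1→C gives 9>0; P3→Z gives 7>6]
(A,R,Z): not NE [P1→D gives 9>5]
(A,S,X): not NE [P1→B gives 9>5; P2→Q gives 5>0]
(A,S,Y): not NE [P1→C gives 9>0; P3→X gives 7>6]
(A,S,Z): not NE [P1→C gives 9>4; P2→R gives 8>2; P3→X gives 7>0]
(B,P,X): not NE [P1→D gives 7>6; P3→Z gives 7>2]
(B,P,Y): not NE [P1→D gives 9>2; P2→S gives 9>3]
(B,P,Z): not NE [P1→C gives 9>8; P2→S gives 7>5]
(B,Q,X): not NE [P1→C gives 9>2; P2→P gives 9>7; P3→Y gives 6>3]
(B,Q,Y): not NE [P1→D gives 6>4; P2→S gives 9>4]
(B,Q,Z): not NE [P1→D gives 4>1; P2→S gives 7>0; P3→Y gives 6>4]
(B,R,X): not NE [P1→C gives 7>5; P2→P gives 9>4; P3→Z gives 9>0]
(B,R,Y): not NE [P1→C gives 9>4; P2→S gives 9>8; P3→Z gives 9>6]
(B,R,Z): not NE [P1→D gives 9>3; P2→S gives 7>5]
(B,S,X): not NE [P2→P gives 9>1; P3→Z gives 9>2]
(B,S,Y): not NE [P1→C gives 9>8]
(B,S,Z): not NE [P1→C gives 9>5]
(C,P,X): not NE [P1→D gives 7>3; P2→Q gives 7>5]
(C,P,Y): not NE [P1→D gives 9>7; P2→S gives 8>1; P3→X gives 8>3]
(C,P,Z): not NE [P2→Q gives 9>3; P3→X gives 8>7]
(C,Q,X): not NE [P3→Z gives 10>6]
(C,Q,Y): not NE [P1→D gives 6>3; P2→S gives 8>6; P3→Z gives 10>9]
(C,Q,Z): NE
(C,R,X): not NE [P2→Q gives 7>3]
(C,R,Y): not NE [P2→S gives 8>5; P3→X gives 8>3]
(C,R,Z): not NE [P1→D gives 9>3; P2→Q gives 9>2; P3→X gives 8>1]
(C,S,X): not NE [P1→B gives 9>2; P2→Q gives 7>3]
(C,S,Y): not NE [P3→X gives 12>9]
(C,S,Z): not NE [P2→Q gives 9>6; P3→X gives 12>9]
(D,P,X): not NE [P3→Z gives 10>8]
(D,P,Y): not NE [P2→R gives 9>6; P3→Z gives 10>8]
(D,P,Z): not NE [P1→C gives 9>7; P2→S gives 9>0]
(D,Q,X): not NE [P1→C gives 9>0; P3→Y gives 6>3]
(D,Q,Y): not NE [P2→R gives 9>5]
(D,Q,Z): not NE [P2→S gives 9>8; P3→Y gives 6>0]
(D,R,X): not NE [P1→C gives 7>0; P2→Q gives 8>7]
(D,R,Y): not NE [P1→C gives 9>4; P3→X gives 6>3]
(D,R,Z): not NE [P2→S gives 9>3; P3→X gives 6>5]
(D,S,X): not NE [P1→B gives 9>7; P2→Q gives 8>1; P3→Y gives 7>0]
(D,S,Y): not NE [P1→C gives 9>7; P2→R gives 9>8]
(D,S,Z): not NE [P1→C gives 9>8; P3→Y gives 7>4]

NE set: (C,Q,Z)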